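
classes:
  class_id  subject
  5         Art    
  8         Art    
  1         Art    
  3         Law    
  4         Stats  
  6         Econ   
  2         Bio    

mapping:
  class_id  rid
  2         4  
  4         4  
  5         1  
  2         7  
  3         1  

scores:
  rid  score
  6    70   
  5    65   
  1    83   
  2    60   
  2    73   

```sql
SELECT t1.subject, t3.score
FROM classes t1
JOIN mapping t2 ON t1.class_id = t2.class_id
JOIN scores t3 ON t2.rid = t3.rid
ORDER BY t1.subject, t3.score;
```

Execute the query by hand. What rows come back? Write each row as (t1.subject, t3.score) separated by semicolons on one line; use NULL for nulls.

Evaluate left to right. First `classes t1 INNER JOIN mapping t2` on class_id: 5 row(s).
Then INNER JOIN `scores t3` on rid: keep only rows whose t2.rid appears in t3.

(Art, 83); (Law, 83)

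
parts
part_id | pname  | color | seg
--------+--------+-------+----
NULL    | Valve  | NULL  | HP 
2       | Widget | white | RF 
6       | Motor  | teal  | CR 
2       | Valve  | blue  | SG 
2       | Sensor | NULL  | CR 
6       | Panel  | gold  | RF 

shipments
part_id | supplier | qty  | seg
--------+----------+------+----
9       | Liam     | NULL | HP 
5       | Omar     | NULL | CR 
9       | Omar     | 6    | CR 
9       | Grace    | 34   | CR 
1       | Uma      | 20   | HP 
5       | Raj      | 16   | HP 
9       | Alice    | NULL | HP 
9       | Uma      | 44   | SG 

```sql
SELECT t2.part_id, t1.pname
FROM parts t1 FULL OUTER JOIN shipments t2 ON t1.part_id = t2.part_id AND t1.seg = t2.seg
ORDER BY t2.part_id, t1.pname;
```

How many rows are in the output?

14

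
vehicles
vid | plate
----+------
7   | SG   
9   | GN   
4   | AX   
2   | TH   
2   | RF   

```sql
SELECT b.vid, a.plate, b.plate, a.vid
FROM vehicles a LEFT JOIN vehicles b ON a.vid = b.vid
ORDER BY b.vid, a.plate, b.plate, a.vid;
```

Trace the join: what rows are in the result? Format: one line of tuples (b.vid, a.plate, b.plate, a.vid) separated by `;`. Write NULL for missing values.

(2, RF, RF, 2); (2, RF, TH, 2); (2, TH, RF, 2); (2, TH, TH, 2); (4, AX, AX, 4); (7, SG, SG, 7); (9, GN, GN, 9)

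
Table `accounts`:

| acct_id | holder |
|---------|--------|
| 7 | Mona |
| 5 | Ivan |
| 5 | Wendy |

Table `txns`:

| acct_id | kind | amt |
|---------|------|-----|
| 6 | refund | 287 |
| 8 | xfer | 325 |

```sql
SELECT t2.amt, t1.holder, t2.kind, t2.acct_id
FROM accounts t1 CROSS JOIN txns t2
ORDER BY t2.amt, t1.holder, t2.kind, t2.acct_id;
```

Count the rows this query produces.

CROSS JOIN pairs every row of `accounts` with every row of `txns`: 3 × 2 = 6 rows.

6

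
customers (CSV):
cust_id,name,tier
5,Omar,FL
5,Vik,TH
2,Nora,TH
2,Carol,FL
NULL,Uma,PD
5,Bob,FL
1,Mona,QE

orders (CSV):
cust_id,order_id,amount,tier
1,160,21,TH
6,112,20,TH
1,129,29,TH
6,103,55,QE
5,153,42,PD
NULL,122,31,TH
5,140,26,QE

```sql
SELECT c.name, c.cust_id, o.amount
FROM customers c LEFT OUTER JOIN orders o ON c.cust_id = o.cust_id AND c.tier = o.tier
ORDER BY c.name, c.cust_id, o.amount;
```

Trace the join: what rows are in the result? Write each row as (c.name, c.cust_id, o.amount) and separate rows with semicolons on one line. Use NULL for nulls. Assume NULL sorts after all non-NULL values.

(Bob, 5, NULL); (Carol, 2, NULL); (Mona, 1, NULL); (Nora, 2, NULL); (Omar, 5, NULL); (Uma, NULL, NULL); (Vik, 5, NULL)

LEFT JOIN keeps every row from `customers`; unmatched rows get NULL for `orders`'s columns.
Matching on c.cust_id = o.cust_id AND c.tier = o.tier. A NULL in a compared column never satisfies the condition.
Matched pairs: 0; unmatched c rows kept: 7.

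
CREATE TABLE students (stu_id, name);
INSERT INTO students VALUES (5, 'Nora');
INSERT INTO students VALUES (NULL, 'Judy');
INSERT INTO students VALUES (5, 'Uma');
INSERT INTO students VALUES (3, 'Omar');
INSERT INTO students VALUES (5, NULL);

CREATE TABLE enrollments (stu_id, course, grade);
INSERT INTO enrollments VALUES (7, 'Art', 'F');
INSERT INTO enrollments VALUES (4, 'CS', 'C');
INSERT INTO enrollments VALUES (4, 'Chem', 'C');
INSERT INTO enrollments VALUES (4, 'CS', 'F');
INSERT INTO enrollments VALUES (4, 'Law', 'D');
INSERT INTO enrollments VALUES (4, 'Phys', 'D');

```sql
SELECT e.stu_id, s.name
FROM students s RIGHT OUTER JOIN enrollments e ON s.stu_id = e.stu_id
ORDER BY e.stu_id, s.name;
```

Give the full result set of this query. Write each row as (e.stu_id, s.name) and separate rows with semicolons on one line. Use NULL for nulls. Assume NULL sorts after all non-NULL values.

RIGHT JOIN keeps every row from `enrollments`; unmatched rows get NULL for `students`'s columns.
Matching on s.stu_id = e.stu_id. A NULL in a compared column never satisfies the condition.
Matched pairs: 0; unmatched e rows kept: 6.

(4, NULL); (4, NULL); (4, NULL); (4, NULL); (4, NULL); (7, NULL)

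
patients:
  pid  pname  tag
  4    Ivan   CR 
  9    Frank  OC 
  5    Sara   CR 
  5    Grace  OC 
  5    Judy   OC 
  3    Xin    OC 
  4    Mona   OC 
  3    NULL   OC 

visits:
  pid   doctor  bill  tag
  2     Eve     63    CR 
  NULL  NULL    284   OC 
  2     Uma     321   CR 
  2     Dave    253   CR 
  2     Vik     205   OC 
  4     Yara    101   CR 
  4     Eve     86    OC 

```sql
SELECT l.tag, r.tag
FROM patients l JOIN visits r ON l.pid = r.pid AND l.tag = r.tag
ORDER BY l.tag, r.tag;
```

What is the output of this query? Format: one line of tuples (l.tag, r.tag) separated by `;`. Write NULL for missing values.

(CR, CR); (OC, OC)

INNER JOIN keeps only pairs where the ON condition holds.
Matching on l.pid = r.pid AND l.tag = r.tag. A NULL in a compared column never satisfies the condition.
- l[0] pid=4, tag=CR → 1 match(es) in r → 1 row(s).
- l[1] pid=9, tag=OC → no match; dropped.
- l[2] pid=5, tag=CR → no match; dropped.
- l[3] pid=5, tag=OC → no match; dropped.
- l[4] pid=5, tag=OC → no match; dropped.
- l[5] pid=3, tag=OC → no match; dropped.
- l[6] pid=4, tag=OC → 1 match(es) in r → 1 row(s).
- l[7] pid=3, tag=OC → no match; dropped.
After projecting and ordering:
l.tag | r.tag
CR | CR
OC | OC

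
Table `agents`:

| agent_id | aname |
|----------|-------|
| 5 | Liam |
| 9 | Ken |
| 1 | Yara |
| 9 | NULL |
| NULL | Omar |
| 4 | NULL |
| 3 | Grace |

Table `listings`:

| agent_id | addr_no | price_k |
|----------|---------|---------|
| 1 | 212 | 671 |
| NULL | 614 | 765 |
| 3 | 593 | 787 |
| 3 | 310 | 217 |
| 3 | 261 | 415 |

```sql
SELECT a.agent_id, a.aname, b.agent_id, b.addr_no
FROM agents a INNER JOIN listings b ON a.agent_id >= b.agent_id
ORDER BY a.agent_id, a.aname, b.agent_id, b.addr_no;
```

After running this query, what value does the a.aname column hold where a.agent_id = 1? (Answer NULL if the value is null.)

Yara

INNER JOIN keeps only pairs where the ON condition holds.
Matching on a.agent_id >= b.agent_id. A NULL in a compared column never satisfies the condition.
- a row (agent_id=5): matches 4 b row(s) → 4 output row(s).
- a row (agent_id=9): matches 4 b row(s) → 4 output row(s).
- a row (agent_id=1): matches 1 b row(s) → 1 output row(s).
- a row (agent_id=9): matches 4 b row(s) → 4 output row(s).
- a row (agent_id=NULL): no match → dropped.
- a row (agent_id=4): matches 4 b row(s) → 4 output row(s).
- a row (agent_id=3): matches 4 b row(s) → 4 output row(s).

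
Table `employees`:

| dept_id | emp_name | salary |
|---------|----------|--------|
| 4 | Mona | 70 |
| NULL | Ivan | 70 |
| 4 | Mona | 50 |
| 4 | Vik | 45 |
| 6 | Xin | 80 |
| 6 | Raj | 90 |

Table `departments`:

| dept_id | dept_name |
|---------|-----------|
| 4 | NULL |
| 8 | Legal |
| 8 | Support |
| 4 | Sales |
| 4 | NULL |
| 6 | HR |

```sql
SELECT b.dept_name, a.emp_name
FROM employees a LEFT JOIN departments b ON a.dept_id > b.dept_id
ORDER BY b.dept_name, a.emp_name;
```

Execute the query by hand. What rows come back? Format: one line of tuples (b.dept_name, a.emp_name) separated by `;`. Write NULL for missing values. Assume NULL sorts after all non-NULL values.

(Sales, Raj); (Sales, Xin); (NULL, Ivan); (NULL, Mona); (NULL, Mona); (NULL, Raj); (NULL, Raj); (NULL, Vik); (NULL, Xin); (NULL, Xin)

LEFT JOIN keeps every row from `employees`; unmatched rows get NULL for `departments`'s columns.
Matching on a.dept_id > b.dept_id. A NULL in a compared column never satisfies the condition.
- a (dept_id=4) has no partner → padded with NULL.
- a (dept_id=NULL) has no partner → padded with NULL.
- a (dept_id=4) has no partner → padded with NULL.
- a (dept_id=4) has no partner → padded with NULL.
- a (dept_id=6) pairs with 3 row(s) of b.
- a (dept_id=6) pairs with 3 row(s) of b.
After projecting and ordering:
b.dept_name | a.emp_name
Sales | Raj
Sales | Xin
NULL | Ivan
NULL | Mona
NULL | Mona
NULL | Raj
NULL | Raj
NULL | Vik
NULL | Xin
NULL | Xin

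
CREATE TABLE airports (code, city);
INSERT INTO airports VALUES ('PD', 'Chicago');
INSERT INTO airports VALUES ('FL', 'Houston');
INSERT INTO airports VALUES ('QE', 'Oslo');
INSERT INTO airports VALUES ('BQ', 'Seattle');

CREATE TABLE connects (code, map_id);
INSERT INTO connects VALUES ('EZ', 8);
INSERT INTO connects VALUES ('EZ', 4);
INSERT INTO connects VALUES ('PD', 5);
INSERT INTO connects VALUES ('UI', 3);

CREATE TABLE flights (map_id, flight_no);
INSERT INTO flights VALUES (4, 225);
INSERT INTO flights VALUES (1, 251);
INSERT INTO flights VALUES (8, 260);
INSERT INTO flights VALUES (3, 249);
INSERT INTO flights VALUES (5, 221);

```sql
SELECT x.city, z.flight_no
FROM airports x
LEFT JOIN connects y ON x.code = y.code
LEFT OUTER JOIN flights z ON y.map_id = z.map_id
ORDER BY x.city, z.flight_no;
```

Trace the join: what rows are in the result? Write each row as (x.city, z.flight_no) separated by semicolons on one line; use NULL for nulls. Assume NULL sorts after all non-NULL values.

(Chicago, 221); (Houston, NULL); (Oslo, NULL); (Seattle, NULL)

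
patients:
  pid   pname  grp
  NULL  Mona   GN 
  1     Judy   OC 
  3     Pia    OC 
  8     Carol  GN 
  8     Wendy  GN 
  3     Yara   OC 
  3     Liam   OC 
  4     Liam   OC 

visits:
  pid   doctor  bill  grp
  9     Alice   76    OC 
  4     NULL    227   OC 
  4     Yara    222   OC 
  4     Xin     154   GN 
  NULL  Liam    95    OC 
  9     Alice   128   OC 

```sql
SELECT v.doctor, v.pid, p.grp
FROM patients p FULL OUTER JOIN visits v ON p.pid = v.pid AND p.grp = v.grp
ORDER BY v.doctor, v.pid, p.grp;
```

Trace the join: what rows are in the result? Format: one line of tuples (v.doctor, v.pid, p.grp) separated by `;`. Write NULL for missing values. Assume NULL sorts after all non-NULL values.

(Alice, 9, NULL); (Alice, 9, NULL); (Liam, NULL, NULL); (Xin, 4, NULL); (Yara, 4, OC); (NULL, 4, OC); (NULL, NULL, GN); (NULL, NULL, GN); (NULL, NULL, GN); (NULL, NULL, OC); (NULL, NULL, OC); (NULL, NULL, OC); (NULL, NULL, OC)

FULL OUTER JOIN keeps every row from both sides; unmatched rows get NULL for the other side's columns.
Matching on p.pid = v.pid AND p.grp = v.grp. A NULL in a compared column never satisfies the condition.
Matched pairs: 2; unmatched p rows kept: 7; unmatched v rows kept: 4.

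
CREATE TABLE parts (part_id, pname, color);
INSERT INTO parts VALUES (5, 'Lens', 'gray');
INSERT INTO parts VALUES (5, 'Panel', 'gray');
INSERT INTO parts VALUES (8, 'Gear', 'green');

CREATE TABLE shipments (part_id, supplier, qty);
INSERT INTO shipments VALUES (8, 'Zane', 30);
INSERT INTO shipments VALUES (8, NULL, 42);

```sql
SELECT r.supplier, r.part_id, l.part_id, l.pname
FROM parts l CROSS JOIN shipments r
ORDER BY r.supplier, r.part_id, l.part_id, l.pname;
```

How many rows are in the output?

6

CROSS JOIN pairs every row of `parts` with every row of `shipments`: 3 × 2 = 6 rows.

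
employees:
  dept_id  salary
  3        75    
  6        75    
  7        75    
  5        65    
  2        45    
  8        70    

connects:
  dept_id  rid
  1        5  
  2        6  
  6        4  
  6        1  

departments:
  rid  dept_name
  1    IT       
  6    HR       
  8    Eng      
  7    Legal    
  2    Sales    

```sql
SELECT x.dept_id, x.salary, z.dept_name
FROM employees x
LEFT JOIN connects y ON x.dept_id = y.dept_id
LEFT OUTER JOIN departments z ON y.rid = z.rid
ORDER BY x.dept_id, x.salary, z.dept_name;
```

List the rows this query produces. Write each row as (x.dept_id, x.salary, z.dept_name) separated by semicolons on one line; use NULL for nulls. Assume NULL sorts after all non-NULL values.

(2, 45, HR); (3, 75, NULL); (5, 65, NULL); (6, 75, IT); (6, 75, NULL); (7, 75, NULL); (8, 70, NULL)

Step 1 — x LEFT JOIN y on dept_id → 7 row(s).
Then LEFT JOIN `departments z` on rid: each of those 7 rows is kept; rows whose y.rid has no match in z get NULL for z's columns.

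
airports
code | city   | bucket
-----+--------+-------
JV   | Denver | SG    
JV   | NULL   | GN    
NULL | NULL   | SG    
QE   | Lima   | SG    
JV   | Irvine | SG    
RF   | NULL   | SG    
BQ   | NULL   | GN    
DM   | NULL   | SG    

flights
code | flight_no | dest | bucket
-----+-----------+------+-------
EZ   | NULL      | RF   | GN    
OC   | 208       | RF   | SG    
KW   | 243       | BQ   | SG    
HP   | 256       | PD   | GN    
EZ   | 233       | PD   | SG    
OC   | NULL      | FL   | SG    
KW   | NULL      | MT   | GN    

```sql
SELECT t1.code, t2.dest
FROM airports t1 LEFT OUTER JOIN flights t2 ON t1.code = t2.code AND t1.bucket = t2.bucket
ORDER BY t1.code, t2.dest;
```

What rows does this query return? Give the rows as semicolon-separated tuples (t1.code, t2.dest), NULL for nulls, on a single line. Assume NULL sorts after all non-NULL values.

(BQ, NULL); (DM, NULL); (JV, NULL); (JV, NULL); (JV, NULL); (QE, NULL); (RF, NULL); (NULL, NULL)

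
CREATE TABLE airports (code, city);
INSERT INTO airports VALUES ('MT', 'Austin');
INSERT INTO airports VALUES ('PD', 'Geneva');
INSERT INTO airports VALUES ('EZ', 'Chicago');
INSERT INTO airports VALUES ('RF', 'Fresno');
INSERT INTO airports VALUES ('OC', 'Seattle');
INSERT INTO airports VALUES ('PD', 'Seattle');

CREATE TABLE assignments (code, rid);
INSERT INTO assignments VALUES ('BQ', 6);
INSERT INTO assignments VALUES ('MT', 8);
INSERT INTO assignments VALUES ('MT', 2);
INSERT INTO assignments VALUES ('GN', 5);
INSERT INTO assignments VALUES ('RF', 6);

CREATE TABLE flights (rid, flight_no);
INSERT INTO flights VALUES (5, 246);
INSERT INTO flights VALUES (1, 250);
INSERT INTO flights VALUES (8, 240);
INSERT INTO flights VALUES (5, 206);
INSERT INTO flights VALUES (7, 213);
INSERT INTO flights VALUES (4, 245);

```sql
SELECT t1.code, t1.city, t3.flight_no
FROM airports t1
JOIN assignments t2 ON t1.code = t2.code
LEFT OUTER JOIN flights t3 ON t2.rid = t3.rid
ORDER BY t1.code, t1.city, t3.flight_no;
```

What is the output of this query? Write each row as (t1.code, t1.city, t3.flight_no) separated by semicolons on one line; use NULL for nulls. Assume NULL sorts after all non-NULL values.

Evaluate left to right. First `airports t1 INNER JOIN assignments t2` on code: 3 row(s).
Then LEFT JOIN `flights t3` on rid: each of those 3 rows is kept; rows whose t2.rid has no match in t3 get NULL for t3's columns.

(MT, Austin, 240); (MT, Austin, NULL); (RF, Fresno, NULL)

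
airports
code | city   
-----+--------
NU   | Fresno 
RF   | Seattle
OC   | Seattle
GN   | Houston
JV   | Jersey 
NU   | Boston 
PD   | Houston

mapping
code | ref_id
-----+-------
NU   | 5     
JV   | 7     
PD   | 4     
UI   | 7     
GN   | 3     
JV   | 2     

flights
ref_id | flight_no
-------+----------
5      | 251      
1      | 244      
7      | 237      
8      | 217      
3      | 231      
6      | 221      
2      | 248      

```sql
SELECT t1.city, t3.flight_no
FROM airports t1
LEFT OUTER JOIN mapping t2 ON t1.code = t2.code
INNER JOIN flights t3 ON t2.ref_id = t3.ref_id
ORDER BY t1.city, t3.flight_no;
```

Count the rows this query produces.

5

Step 1 — t1 LEFT JOIN t2 on code → 8 row(s).
Then INNER JOIN `flights t3` on ref_id: keep only rows whose t2.ref_id appears in t3.
Result: 5 row(s).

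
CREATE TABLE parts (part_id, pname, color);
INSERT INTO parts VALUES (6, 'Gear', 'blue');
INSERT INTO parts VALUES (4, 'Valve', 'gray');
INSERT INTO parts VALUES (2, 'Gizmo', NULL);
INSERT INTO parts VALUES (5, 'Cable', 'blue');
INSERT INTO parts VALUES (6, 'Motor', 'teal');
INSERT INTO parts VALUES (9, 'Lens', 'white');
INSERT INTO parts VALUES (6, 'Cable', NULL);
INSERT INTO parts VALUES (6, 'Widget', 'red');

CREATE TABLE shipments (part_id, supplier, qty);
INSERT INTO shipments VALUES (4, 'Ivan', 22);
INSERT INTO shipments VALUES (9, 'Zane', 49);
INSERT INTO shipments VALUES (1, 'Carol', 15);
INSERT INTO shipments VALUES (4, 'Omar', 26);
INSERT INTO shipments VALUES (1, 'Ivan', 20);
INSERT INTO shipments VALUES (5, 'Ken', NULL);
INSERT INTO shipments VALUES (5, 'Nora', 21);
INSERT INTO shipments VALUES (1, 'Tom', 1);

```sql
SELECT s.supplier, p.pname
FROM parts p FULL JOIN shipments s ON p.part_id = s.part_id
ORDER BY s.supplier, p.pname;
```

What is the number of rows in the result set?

13

FULL OUTER JOIN keeps every row from both sides; unmatched rows get NULL for the other side's columns.
Matching on p.part_id = s.part_id.
Matched pairs: 5; unmatched p rows kept: 5; unmatched s rows kept: 3.
Total: 5 matched + 8 padded = 13 rows.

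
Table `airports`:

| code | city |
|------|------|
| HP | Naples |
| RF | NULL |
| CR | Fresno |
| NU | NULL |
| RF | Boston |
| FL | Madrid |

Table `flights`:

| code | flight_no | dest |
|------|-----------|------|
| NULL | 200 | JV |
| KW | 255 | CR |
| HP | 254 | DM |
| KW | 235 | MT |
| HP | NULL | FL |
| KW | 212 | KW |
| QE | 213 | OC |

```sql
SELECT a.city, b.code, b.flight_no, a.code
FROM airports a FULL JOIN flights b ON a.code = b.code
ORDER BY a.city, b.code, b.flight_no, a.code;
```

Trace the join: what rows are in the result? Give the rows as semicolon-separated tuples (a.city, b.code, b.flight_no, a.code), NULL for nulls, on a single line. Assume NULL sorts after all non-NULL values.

FULL OUTER JOIN keeps every row from both sides; unmatched rows get NULL for the other side's columns.
Matching on a.code = b.code. A NULL in a compared column never satisfies the condition.
- a row (code=HP): matches 2 b row(s) → 2 output row(s).
- a row (code=RF): no match → kept, b columns NULL.
- a row (code=CR): no match → kept, b columns NULL.
- a row (code=NU): no match → kept, b columns NULL.
- a row (code=RF): no match → kept, b columns NULL.
- a row (code=FL): no match → kept, b columns NULL.
- 5 row(s) from b found no a partner → padded with NULL.

(Boston, NULL, NULL, RF); (Fresno, NULL, NULL, CR); (Madrid, NULL, NULL, FL); (Naples, HP, 254, HP); (Naples, HP, NULL, HP); (NULL, KW, 212, NULL); (NULL, KW, 235, NULL); (NULL, KW, 255, NULL); (NULL, QE, 213, NULL); (NULL, NULL, 200, NULL); (NULL, NULL, NULL, NU); (NULL, NULL, NULL, RF)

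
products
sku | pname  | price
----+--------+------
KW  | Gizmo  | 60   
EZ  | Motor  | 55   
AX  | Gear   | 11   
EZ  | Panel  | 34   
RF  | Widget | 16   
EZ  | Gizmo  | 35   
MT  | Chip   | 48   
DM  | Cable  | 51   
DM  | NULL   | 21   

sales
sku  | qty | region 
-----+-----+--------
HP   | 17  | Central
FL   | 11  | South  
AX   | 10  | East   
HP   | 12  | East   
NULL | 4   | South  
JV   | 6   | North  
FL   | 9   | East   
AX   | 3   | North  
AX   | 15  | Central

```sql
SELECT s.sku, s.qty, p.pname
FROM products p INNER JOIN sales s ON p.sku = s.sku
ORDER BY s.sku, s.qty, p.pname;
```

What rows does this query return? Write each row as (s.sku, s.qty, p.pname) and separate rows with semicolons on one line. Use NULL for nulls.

INNER JOIN keeps only pairs where the ON condition holds.
Matching on p.sku = s.sku. A NULL in a compared column never satisfies the condition.
- p (sku=KW) has no partner → excluded.
- p (sku=EZ) has no partner → excluded.
- p (sku=AX) pairs with 3 row(s) of s.
- p (sku=EZ) has no partner → excluded.
- p (sku=RF) has no partner → excluded.
- p (sku=EZ) has no partner → excluded.
- p (sku=MT) has no partner → excluded.
- p (sku=DM) has no partner → excluded.
- p (sku=DM) has no partner → excluded.
After projecting and ordering:
s.sku | s.qty | p.pname
AX | 3 | Gear
AX | 10 | Gear
AX | 15 | Gear

(AX, 3, Gear); (AX, 10, Gear); (AX, 15, Gear)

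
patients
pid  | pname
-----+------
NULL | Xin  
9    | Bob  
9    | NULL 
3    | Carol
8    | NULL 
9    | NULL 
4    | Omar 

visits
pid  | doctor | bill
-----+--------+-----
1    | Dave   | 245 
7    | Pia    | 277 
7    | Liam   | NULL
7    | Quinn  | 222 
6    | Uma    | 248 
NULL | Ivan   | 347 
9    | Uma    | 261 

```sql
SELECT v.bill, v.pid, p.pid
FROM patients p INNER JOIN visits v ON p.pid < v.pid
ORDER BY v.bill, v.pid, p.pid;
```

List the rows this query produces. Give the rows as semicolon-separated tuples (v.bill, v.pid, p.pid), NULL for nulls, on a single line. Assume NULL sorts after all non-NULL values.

INNER JOIN keeps only pairs where the ON condition holds.
Matching on p.pid < v.pid. A NULL in a compared column never satisfies the condition.
- pid=NULL: no matching v row, dropped.
- pid=9: no matching v row, dropped.
- pid=9: no matching v row, dropped.
- pid=3: 5 matching v row(s), so 5 row(s) emitted.
- pid=8: 1 matching v row(s), so 1 row(s) emitted.
- pid=9: no matching v row, dropped.
- pid=4: 5 matching v row(s), so 5 row(s) emitted.

(222, 7, 3); (222, 7, 4); (248, 6, 3); (248, 6, 4); (261, 9, 3); (261, 9, 4); (261, 9, 8); (277, 7, 3); (277, 7, 4); (NULL, 7, 3); (NULL, 7, 4)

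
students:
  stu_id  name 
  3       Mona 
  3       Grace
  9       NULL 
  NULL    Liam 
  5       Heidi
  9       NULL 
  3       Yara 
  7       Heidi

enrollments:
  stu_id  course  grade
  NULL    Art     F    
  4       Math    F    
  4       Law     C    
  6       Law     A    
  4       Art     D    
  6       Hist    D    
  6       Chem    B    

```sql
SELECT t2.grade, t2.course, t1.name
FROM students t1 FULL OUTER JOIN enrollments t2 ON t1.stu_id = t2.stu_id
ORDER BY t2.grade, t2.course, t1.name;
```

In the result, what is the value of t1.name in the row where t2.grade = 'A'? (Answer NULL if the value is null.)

FULL OUTER JOIN keeps every row from both sides; unmatched rows get NULL for the other side's columns.
Matching on t1.stu_id = t2.stu_id. A NULL in a compared column never satisfies the condition.
- t1 (stu_id=3) has no partner → padded with NULL.
- t1 (stu_id=3) has no partner → padded with NULL.
- t1 (stu_id=9) has no partner → padded with NULL.
- t1 (stu_id=NULL) has no partner → padded with NULL.
- t1 (stu_id=5) has no partner → padded with NULL.
- t1 (stu_id=9) has no partner → padded with NULL.
- t1 (stu_id=3) has no partner → padded with NULL.
- t1 (stu_id=7) has no partner → padded with NULL.
- 7 t2 row(s) had no t1 match → kept, t1 columns NULL.

NULL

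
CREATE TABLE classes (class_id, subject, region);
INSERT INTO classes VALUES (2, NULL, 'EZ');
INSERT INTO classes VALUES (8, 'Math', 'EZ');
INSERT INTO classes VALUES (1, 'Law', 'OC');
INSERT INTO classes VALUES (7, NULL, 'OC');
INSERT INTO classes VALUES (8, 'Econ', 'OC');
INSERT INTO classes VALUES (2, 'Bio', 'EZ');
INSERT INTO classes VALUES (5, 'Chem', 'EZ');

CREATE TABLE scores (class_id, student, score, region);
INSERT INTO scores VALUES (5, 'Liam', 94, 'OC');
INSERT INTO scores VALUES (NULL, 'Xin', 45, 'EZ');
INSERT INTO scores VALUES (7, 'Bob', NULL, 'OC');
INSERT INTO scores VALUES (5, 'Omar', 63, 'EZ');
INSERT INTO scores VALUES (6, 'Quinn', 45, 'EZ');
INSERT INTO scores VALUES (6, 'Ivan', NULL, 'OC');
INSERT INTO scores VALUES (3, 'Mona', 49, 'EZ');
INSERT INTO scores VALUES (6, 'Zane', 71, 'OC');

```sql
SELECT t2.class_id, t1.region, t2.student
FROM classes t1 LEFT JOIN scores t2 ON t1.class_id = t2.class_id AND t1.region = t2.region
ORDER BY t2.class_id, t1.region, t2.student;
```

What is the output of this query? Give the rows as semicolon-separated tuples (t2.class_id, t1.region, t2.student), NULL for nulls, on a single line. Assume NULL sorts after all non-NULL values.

(5, EZ, Omar); (7, OC, Bob); (NULL, EZ, NULL); (NULL, EZ, NULL); (NULL, EZ, NULL); (NULL, OC, NULL); (NULL, OC, NULL)

LEFT JOIN keeps every row from `classes`; unmatched rows get NULL for `scores`'s columns.
Matching on t1.class_id = t2.class_id AND t1.region = t2.region. A NULL in a compared column never satisfies the condition.
Matched pairs: 2; unmatched t1 rows kept: 5.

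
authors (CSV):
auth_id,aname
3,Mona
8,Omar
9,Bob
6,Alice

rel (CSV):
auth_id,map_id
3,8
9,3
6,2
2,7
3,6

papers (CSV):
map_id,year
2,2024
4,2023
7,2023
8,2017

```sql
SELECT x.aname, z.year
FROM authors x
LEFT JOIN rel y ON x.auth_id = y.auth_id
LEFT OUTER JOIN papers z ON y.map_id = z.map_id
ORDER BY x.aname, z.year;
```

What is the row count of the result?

Evaluate left to right. First `authors x LEFT JOIN rel y` on auth_id: 5 row(s).
Then LEFT JOIN `papers z` on map_id: each of those 5 rows is kept; rows whose y.map_id has no match in z get NULL for z's columns.
Result: 5 row(s).

5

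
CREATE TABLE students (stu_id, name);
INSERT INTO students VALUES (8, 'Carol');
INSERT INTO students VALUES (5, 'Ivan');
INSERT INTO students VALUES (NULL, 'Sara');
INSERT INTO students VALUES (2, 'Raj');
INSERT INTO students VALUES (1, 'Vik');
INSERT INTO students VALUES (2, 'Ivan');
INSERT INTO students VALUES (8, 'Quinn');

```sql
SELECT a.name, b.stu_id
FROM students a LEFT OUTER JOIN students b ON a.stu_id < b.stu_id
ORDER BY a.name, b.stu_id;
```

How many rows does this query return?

LEFT JOIN keeps every row from `students a`; unmatched rows get NULL for `students b`'s columns.
Matching on a.stu_id < b.stu_id. A NULL in a compared column never satisfies the condition.
- a[0] stu_id=8 → no match; kept with NULLs on the b side.
- a[1] stu_id=5 → 2 match(es) in b → 2 row(s).
- a[2] stu_id=NULL → no match; kept with NULLs on the b side.
- a[3] stu_id=2 → 3 match(es) in b → 3 row(s).
- a[4] stu_id=1 → 5 match(es) in b → 5 row(s).
- a[5] stu_id=2 → 3 match(es) in b → 3 row(s).
- a[6] stu_id=8 → no match; kept with NULLs on the b side.
Total: 13 matched + 3 padded = 16 rows.

16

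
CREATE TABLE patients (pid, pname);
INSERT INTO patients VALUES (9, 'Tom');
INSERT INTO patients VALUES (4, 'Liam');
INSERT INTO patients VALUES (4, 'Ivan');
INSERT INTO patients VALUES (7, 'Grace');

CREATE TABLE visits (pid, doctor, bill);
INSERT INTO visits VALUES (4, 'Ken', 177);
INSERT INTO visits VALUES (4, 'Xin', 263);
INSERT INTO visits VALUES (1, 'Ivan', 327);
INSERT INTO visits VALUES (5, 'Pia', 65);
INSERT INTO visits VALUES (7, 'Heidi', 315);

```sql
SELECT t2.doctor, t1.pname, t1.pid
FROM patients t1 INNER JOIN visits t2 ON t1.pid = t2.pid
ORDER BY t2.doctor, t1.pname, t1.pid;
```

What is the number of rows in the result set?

5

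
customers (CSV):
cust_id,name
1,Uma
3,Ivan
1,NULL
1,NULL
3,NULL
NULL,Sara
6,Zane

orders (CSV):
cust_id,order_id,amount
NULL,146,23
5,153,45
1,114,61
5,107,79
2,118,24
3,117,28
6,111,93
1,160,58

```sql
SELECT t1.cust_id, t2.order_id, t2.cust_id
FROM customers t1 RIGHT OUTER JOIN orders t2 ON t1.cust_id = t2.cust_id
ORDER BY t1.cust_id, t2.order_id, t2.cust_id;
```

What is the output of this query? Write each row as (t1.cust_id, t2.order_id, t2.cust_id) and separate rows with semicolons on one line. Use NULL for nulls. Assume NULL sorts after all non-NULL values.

(1, 114, 1); (1, 114, 1); (1, 114, 1); (1, 160, 1); (1, 160, 1); (1, 160, 1); (3, 117, 3); (3, 117, 3); (6, 111, 6); (NULL, 107, 5); (NULL, 118, 2); (NULL, 146, NULL); (NULL, 153, 5)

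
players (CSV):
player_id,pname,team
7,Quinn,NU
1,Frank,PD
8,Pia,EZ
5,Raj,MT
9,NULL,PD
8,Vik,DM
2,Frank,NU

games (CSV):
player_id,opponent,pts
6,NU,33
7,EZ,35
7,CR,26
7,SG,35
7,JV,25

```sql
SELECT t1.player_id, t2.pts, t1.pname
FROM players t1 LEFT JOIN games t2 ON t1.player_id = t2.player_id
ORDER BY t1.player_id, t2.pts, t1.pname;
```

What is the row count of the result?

10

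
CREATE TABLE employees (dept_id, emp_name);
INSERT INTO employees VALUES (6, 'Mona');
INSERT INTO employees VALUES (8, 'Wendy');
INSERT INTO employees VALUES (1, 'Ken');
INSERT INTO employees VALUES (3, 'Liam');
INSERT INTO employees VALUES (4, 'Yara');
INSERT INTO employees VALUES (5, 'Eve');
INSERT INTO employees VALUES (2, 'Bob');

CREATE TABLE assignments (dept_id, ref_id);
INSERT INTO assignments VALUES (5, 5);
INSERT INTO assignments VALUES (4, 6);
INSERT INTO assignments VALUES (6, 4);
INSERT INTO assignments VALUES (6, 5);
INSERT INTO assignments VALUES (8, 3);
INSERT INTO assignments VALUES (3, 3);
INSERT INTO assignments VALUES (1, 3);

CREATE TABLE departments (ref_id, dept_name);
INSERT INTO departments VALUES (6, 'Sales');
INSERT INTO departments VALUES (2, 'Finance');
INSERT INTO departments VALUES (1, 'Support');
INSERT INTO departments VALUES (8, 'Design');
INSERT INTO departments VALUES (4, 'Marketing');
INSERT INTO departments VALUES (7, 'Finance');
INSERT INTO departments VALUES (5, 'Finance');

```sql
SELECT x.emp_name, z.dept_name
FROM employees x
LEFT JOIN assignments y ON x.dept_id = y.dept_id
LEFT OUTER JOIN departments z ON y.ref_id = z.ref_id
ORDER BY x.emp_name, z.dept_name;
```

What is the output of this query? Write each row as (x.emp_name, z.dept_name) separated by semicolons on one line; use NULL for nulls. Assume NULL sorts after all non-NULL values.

(Bob, NULL); (Eve, Finance); (Ken, NULL); (Liam, NULL); (Mona, Finance); (Mona, Marketing); (Wendy, NULL); (Yara, Sales)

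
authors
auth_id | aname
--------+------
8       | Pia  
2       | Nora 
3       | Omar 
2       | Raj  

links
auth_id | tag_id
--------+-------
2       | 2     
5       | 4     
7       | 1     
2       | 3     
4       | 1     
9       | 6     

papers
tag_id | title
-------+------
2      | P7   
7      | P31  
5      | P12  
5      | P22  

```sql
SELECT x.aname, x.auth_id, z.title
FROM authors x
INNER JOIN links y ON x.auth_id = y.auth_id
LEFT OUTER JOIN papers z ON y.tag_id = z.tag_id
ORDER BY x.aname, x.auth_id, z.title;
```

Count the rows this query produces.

4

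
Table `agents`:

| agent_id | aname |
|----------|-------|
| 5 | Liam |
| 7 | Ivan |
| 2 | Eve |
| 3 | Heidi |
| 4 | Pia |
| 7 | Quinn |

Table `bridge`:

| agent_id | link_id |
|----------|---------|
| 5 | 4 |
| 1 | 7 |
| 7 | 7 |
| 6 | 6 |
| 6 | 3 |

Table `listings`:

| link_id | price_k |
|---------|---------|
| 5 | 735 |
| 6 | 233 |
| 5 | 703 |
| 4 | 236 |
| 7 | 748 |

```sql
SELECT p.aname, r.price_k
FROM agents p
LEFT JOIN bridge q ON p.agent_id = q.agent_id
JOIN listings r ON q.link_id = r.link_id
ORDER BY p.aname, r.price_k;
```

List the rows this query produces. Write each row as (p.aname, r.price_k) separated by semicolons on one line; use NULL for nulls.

(Ivan, 748); (Liam, 236); (Quinn, 748)

Step 1 — p LEFT JOIN q on agent_id → 6 row(s).
Then INNER JOIN `listings r` on link_id: keep only rows whose q.link_id appears in r.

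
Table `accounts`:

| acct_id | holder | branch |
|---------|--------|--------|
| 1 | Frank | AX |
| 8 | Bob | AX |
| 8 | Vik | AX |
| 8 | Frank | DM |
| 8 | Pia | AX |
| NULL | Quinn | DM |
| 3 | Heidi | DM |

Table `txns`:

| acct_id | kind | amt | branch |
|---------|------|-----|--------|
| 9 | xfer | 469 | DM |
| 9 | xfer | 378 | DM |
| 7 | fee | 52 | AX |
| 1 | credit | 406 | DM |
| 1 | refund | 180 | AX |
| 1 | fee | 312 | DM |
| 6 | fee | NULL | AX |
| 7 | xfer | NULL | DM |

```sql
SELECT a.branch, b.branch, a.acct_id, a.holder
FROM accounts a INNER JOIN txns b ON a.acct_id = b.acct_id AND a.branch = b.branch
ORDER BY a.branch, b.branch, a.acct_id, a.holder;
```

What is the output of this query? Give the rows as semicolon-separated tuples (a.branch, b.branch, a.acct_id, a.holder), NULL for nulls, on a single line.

(AX, AX, 1, Frank)

INNER JOIN keeps only pairs where the ON condition holds.
Matching on a.acct_id = b.acct_id AND a.branch = b.branch. A NULL in a compared column never satisfies the condition.
- a row (acct_id=1, branch=AX): matches 1 b row(s) → 1 output row(s).
- a row (acct_id=8, branch=AX): no match → dropped.
- a row (acct_id=8, branch=AX): no match → dropped.
- a row (acct_id=8, branch=DM): no match → dropped.
- a row (acct_id=8, branch=AX): no match → dropped.
- a row (acct_id=NULL, branch=DM): no match → dropped.
- a row (acct_id=3, branch=DM): no match → dropped.
After projecting and ordering:
a.branch | b.branch | a.acct_id | a.holder
AX | AX | 1 | Frank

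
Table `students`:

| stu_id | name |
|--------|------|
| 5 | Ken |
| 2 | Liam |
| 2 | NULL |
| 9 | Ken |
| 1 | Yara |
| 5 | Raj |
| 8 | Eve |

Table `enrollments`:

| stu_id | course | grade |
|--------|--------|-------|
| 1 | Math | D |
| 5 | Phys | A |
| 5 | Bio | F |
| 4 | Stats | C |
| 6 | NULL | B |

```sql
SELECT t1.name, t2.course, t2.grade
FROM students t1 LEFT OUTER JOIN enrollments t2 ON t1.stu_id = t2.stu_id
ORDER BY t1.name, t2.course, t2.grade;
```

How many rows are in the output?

9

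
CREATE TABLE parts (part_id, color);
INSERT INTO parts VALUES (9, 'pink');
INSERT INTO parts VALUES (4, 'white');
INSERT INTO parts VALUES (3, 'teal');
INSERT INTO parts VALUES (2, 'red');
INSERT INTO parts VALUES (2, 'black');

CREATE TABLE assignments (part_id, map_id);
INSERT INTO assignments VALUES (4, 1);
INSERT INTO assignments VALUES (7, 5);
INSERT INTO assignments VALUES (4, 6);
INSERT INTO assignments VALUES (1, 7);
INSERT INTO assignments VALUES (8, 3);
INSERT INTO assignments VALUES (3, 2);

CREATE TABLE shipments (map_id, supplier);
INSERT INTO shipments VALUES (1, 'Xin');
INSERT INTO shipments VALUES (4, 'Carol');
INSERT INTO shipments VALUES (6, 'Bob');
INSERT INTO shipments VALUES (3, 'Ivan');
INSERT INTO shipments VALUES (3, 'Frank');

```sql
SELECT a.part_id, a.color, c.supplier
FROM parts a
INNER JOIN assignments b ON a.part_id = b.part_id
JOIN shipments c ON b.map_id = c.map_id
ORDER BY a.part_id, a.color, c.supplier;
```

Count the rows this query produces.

2

Evaluate left to right. First `parts a INNER JOIN assignments b` on part_id: 3 row(s).
Then INNER JOIN `shipments c` on map_id: keep only rows whose b.map_id appears in c.
Result: 2 row(s).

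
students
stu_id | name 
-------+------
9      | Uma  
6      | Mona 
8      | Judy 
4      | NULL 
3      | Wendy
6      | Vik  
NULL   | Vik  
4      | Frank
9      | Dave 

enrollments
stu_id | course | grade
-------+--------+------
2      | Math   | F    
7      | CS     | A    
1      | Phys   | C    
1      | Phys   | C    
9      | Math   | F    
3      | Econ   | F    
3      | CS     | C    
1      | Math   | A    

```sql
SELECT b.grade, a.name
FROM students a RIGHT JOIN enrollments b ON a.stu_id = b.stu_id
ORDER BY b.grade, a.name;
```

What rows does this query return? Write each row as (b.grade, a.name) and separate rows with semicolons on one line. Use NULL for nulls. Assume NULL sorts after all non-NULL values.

RIGHT JOIN keeps every row from `enrollments`; unmatched rows get NULL for `students`'s columns.
Matching on a.stu_id = b.stu_id. A NULL in a compared column never satisfies the condition.
Matched pairs: 4; unmatched b rows kept: 5.

(A, NULL); (A, NULL); (C, Wendy); (C, NULL); (C, NULL); (F, Dave); (F, Uma); (F, Wendy); (F, NULL)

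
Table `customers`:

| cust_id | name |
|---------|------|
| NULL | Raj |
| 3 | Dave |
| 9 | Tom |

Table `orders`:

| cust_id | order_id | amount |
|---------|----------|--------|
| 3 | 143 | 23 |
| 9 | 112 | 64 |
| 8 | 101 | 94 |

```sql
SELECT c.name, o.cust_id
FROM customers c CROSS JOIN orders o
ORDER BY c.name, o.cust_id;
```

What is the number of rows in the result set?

9

CROSS JOIN pairs every row of `customers` with every row of `orders`: 3 × 3 = 9 rows.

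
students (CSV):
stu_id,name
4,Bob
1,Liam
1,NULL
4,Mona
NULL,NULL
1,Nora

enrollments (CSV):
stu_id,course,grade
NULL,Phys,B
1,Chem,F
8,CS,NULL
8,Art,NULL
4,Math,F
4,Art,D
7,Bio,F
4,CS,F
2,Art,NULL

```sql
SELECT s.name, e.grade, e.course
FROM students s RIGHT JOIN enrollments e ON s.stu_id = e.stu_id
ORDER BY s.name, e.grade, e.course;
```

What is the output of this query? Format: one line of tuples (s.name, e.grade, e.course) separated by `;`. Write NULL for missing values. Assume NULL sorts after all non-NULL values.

(Bob, D, Art); (Bob, F, CS); (Bob, F, Math); (Liam, F, Chem); (Mona, D, Art); (Mona, F, CS); (Mona, F, Math); (Nora, F, Chem); (NULL, B, Phys); (NULL, F, Bio); (NULL, F, Chem); (NULL, NULL, Art); (NULL, NULL, Art); (NULL, NULL, CS)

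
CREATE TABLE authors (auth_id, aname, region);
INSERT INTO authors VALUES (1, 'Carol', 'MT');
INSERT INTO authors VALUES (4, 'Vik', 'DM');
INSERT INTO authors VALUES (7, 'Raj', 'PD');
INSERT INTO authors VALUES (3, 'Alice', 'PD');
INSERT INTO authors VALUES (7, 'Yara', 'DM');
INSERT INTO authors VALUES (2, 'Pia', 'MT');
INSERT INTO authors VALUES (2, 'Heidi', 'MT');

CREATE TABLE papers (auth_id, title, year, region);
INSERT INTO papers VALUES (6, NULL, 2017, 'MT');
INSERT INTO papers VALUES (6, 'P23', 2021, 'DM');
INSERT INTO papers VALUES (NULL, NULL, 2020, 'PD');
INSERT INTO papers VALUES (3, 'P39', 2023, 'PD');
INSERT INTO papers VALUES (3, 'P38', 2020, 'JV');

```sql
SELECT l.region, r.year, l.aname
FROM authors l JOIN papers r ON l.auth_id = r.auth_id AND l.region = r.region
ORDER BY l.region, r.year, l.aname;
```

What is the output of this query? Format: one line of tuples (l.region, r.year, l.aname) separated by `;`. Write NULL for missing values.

(PD, 2023, Alice)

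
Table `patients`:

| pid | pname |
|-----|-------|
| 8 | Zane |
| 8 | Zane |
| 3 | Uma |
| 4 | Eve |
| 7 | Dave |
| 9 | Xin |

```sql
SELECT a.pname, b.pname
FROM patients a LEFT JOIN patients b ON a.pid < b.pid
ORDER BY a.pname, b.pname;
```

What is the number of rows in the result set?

LEFT JOIN keeps every row from `patients a`; unmatched rows get NULL for `patients b`'s columns.
Matching on a.pid < b.pid.
- pid=8: 1 matching b row(s), so 1 row(s) emitted.
- pid=8: 1 matching b row(s), so 1 row(s) emitted.
- pid=3: 5 matching b row(s), so 5 row(s) emitted.
- pid=4: 4 matching b row(s), so 4 row(s) emitted.
- pid=7: 3 matching b row(s), so 3 row(s) emitted.
- pid=9: no b row matches, row kept with b columns NULL.
Total: 14 matched + 1 padded = 15 rows.

15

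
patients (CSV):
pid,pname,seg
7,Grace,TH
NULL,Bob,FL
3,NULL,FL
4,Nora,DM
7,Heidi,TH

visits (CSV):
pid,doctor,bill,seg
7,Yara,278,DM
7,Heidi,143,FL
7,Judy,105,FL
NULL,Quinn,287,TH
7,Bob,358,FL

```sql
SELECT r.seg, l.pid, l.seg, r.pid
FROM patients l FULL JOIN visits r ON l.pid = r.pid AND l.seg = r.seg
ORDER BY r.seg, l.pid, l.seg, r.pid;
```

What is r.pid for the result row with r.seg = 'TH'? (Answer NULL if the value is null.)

FULL OUTER JOIN keeps every row from both sides; unmatched rows get NULL for the other side's columns.
Matching on l.pid = r.pid AND l.seg = r.seg. A NULL in a compared column never satisfies the condition.
- l row (pid=7, seg=TH): no match → kept, r columns NULL.
- l row (pid=NULL, seg=FL): no match → kept, r columns NULL.
- l row (pid=3, seg=FL): no match → kept, r columns NULL.
- l row (pid=4, seg=DM): no match → kept, r columns NULL.
- l row (pid=7, seg=TH): no match → kept, r columns NULL.
- plus 5 unmatched r row(s), each kept with NULL l columns.

NULL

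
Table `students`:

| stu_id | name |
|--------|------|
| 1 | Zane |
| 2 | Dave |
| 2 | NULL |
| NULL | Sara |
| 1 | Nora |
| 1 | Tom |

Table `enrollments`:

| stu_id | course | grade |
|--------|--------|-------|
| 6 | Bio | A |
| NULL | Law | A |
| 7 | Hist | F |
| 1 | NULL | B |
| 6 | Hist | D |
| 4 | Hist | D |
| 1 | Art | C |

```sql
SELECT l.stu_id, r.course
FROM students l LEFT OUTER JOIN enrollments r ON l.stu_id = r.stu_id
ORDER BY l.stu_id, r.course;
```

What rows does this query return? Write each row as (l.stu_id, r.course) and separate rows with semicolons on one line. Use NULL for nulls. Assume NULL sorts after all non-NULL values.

(1, Art); (1, Art); (1, Art); (1, NULL); (1, NULL); (1, NULL); (2, NULL); (2, NULL); (NULL, NULL)

LEFT JOIN keeps every row from `students`; unmatched rows get NULL for `enrollments`'s columns.
Matching on l.stu_id = r.stu_id. A NULL in a compared column never satisfies the condition.
- l row (stu_id=1): matches 2 r row(s) → 2 output row(s).
- l row (stu_id=2): no match → kept, r columns NULL.
- l row (stu_id=2): no match → kept, r columns NULL.
- l row (stu_id=NULL): no match → kept, r columns NULL.
- l row (stu_id=1): matches 2 r row(s) → 2 output row(s).
- l row (stu_id=1): matches 2 r row(s) → 2 output row(s).
After projecting and ordering:
l.stu_id | r.course
1 | Art
1 | Art
1 | Art
1 | NULL
1 | NULL
1 | NULL
2 | NULL
2 | NULL
NULL | NULL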